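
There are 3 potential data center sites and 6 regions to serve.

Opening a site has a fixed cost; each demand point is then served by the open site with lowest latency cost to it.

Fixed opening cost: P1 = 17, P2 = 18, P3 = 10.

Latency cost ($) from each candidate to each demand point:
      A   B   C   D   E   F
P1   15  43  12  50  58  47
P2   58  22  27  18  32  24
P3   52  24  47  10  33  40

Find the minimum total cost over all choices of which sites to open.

158

Open {P1, P2}: assign each demand point to its cheapest open site.
  A→P1 15, B→P2 22, C→P1 12, D→P2 18, E→P2 32, F→P2 24
  latency cost 123, fixed 35 → total 158.
Compare {P1, P2, P3}: latency cost 115 + fixed 45 = 160.
Compare {P1, P3}: latency cost 134 + fixed 27 = 161.
Compare {P2, P3}: latency cost 167 + fixed 28 = 195.
All other subsets cost ≥ 160. Minimum total cost: 158.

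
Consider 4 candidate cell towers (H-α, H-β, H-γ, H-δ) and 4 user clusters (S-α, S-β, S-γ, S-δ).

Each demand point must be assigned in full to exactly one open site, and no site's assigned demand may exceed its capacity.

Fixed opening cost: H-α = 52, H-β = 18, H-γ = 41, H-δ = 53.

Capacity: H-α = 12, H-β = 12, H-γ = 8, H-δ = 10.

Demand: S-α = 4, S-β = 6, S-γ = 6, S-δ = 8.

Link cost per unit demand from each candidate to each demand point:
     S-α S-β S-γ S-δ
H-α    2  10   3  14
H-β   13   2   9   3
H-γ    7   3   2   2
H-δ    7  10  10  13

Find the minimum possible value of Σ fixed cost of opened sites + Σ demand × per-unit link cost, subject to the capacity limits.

165

Open {H-α, H-β, H-γ}; cheapest assignment that respects the capacities:
  H-α (cap 12, load 10): S-α, S-γ — cost 4×2 + 6×3 = 26
  H-β (cap 12, load 6): S-β — cost 6×2 = 12
  H-γ (cap 8, load 8): S-δ — cost 8×2 = 16
  Shipping 54, fixed 111 → total 165.
  Any other capacity-feasible assignment to {H-α, H-β, H-γ} ships for at least 54.
Compare {H-α, H-β, H-γ, H-δ}: its best feasible assignment gives total 218.
Compare {H-β, H-γ, H-δ}: its best feasible assignment gives total 222.
Every other set of open sites that can feasibly serve all demand totals ≥ 218 even under its best assignment. Minimum: 165.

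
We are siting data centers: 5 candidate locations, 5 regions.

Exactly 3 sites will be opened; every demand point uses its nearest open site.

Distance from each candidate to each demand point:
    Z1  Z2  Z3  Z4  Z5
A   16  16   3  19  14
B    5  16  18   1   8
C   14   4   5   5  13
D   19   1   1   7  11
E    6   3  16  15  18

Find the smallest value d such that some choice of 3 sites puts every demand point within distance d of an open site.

8

Open {A, B, C}.
  Farthest demand point is Z5 at distance 8 (to B); all others are ≤ 8.
With {A, B, D} the worst case is 8.
With {A, B, E} the worst case is 8.
No size-3 selection achieves below 8.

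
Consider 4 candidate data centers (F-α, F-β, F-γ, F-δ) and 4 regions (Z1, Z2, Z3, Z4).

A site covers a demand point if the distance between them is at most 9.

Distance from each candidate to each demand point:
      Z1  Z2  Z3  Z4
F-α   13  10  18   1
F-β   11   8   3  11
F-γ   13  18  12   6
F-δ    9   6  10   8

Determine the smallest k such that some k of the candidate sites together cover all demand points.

2

Coverage sets (demand points within 9 of each site):
  F-α: {Z4}
  F-β: {Z2, Z3}
  F-γ: {Z4}
  F-δ: {Z1, Z2, Z4}
No single site covers all 4 demand points.
But {F-β, F-δ} covers everything, so the minimum is 2.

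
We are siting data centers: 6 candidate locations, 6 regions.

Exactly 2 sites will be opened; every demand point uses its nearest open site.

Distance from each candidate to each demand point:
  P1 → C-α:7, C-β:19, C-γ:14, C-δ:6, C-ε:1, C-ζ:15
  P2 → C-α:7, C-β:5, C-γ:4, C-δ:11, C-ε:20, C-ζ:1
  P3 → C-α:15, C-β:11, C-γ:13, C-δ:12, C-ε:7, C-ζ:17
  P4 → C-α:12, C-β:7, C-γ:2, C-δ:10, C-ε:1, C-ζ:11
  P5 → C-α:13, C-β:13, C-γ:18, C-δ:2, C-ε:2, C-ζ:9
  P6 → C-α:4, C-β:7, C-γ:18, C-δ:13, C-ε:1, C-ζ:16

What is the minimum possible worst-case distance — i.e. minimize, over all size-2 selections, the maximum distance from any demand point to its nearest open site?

7

Open {P1, P2}.
  Farthest demand point is C-α at distance 7 (to P1); all others are ≤ 7.
With {P2, P5} the worst case is 7.
With {P2, P4} the worst case is 10.
No size-2 selection achieves below 7.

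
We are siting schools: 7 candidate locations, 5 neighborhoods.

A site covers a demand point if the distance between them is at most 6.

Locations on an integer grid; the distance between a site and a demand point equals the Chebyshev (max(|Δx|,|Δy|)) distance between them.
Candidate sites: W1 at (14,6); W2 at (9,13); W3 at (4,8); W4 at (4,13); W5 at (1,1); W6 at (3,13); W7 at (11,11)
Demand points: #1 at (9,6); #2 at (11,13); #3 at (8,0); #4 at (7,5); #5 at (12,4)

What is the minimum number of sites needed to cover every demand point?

Coverage sets (demand points within 6 of each site):
  W1: {#1, #3, #5}
  W2: {#2}
  W3: {#1, #4}
  W4: {}
  W5: {#4}
  W6: {}
  W7: {#1, #2, #4}
No single site covers all 5 demand points.
But {W1, W7} covers everything, so the minimum is 2.

2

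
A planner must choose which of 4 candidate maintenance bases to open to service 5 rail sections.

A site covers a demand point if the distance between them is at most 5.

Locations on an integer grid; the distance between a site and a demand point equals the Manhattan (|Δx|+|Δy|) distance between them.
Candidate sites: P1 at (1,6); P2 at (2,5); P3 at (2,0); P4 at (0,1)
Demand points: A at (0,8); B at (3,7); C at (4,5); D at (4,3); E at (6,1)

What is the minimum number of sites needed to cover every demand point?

Coverage sets (demand points within 5 of each site):
  P1: {A, B, C}
  P2: {A, B, C, D}
  P3: {D, E}
  P4: {}
No single site covers all 5 demand points.
But {P1, P3} covers everything, so the minimum is 2.

2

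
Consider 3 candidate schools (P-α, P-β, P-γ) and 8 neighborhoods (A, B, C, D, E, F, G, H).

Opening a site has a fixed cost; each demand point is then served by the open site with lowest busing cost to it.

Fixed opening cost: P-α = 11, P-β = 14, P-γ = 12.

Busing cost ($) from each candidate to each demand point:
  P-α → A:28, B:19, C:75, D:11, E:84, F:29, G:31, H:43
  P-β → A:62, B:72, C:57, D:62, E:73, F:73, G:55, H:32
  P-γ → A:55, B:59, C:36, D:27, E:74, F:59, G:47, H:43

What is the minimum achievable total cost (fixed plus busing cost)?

Open {P-α, P-γ}: assign each demand point to its cheapest open site.
  A→P-α 28, B→P-α 19, C→P-γ 36, D→P-α 11, E→P-γ 74, F→P-α 29, G→P-α 31, H→P-α 43
  busing cost 271, fixed 23 → total 294.
Compare {P-α, P-β, P-γ}: busing cost 259 + fixed 37 = 296.
Compare {P-α, P-β}: busing cost 280 + fixed 25 = 305.
Compare {P-α}: busing cost 320 + fixed 11 = 331.
All other subsets cost ≥ 296. Minimum total cost: 294.

294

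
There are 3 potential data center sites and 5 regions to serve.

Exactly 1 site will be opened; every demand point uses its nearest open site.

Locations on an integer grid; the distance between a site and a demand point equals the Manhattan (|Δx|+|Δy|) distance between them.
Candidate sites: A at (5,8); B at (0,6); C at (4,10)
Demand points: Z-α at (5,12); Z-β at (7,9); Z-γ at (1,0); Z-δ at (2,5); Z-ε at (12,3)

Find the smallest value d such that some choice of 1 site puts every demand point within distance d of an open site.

Open {A}.
  Farthest demand point is Z-γ at distance 12 (to A); all others are ≤ 12.
With {B} the worst case is 15.
With {C} the worst case is 15.
No size-1 selection achieves below 12.

12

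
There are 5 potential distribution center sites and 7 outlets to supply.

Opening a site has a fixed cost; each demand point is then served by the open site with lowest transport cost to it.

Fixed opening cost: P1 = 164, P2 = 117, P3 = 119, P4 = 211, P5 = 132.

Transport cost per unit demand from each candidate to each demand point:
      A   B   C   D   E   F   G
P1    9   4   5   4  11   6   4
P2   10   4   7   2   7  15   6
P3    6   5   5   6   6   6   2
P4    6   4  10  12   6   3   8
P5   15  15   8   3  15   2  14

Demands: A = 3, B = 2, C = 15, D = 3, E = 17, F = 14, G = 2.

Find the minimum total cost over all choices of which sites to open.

Open {P3}: assign each demand point to its cheapest open site.
  A→P3 3×6=18, B→P3 2×5=10, C→P3 15×5=75, D→P3 3×6=18, E→P3 17×6=102, F→P3 14×6=84, G→P3 2×2=4
  transport cost 311, fixed 119 → total 430.
Compare {P3, P5}: transport cost 246 + fixed 251 = 497.
Compare {P2, P3}: transport cost 297 + fixed 236 = 533.
Compare {P2, P5}: transport cost 308 + fixed 249 = 557.
All other subsets cost ≥ 497. Minimum total cost: 430.

430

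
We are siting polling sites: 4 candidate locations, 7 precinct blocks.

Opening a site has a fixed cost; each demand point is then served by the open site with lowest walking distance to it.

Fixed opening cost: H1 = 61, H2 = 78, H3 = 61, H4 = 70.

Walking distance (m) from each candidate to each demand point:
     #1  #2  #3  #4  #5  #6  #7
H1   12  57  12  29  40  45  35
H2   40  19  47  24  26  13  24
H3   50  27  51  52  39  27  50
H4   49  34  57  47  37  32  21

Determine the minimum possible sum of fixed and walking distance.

269

Open {H1, H2}: assign each demand point to its cheapest open site.
  #1→H1 12, #2→H2 19, #3→H1 12, #4→H2 24, #5→H2 26, #6→H2 13, #7→H2 24
  walking distance 130, fixed 139 → total 269.
Compare {H2}: walking distance 193 + fixed 78 = 271.
Compare {H1}: walking distance 230 + fixed 61 = 291.
Compare {H1, H3}: walking distance 181 + fixed 122 = 303.
All other subsets cost ≥ 271. Minimum total cost: 269.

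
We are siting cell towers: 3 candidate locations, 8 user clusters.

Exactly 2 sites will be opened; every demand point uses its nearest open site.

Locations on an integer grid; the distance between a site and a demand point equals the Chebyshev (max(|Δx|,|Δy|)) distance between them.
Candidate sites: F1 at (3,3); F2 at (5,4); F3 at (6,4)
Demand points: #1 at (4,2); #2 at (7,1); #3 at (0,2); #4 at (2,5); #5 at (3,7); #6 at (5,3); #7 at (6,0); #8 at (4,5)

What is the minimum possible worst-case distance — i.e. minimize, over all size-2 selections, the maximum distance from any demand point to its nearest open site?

Open {F1, F2}.
  Farthest demand point is #2 at distance 3 (to F2); all others are ≤ 3.
With {F1, F3} the worst case is 3.
With {F2, F3} the worst case is 5.
No size-2 selection achieves below 3.

3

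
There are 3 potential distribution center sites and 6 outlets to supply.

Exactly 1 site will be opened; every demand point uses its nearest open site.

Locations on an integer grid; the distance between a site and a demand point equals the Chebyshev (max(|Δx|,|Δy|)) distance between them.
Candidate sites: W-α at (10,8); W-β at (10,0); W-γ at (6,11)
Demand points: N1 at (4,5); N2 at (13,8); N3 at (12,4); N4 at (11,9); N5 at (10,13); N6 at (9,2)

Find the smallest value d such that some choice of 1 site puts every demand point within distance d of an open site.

6

Open {W-α}.
  Farthest demand point is N1 at distance 6 (to W-α); all others are ≤ 6.
With {W-γ} the worst case is 9.
With {W-β} the worst case is 13.
No size-1 selection achieves below 6.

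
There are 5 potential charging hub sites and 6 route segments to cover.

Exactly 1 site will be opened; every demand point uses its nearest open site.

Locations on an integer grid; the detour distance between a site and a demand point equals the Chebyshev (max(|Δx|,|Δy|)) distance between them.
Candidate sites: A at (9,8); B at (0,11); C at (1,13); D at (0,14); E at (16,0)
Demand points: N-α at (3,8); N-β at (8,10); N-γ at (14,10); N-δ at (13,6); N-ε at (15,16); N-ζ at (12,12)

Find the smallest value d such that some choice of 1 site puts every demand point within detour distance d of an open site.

8

Open {A}.
  Farthest demand point is N-ε at detour distance 8 (to A); all others are ≤ 8.
With {C} the worst case is 14.
With {B} the worst case is 15.
No size-1 selection achieves below 8.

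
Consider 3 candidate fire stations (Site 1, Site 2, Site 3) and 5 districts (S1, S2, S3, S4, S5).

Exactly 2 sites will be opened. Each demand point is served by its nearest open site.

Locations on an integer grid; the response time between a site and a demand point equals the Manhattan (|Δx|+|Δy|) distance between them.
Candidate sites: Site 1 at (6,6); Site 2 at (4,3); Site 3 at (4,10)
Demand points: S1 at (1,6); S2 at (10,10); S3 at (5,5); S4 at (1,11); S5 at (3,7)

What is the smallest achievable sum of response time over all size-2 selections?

21

Open {Site 1, Site 3}.
  S1→Site 1 5, S2→Site 3 6, S3→Site 1 2, S4→Site 3 4, S5→Site 1 4  ⇒ total 21.
Compare {Site 2, Site 3}: total 23.
Compare {Site 1, Site 2}: total 29.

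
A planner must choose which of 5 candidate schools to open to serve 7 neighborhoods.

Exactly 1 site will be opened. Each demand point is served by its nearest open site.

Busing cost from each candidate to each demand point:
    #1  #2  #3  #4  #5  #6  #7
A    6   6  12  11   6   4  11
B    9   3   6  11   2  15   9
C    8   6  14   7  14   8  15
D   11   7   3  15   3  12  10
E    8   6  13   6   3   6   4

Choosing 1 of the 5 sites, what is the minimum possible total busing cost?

Open {E}.
  #1→E 8, #2→E 6, #3→E 13, #4→E 6, #5→E 3, #6→E 6, #7→E 4  ⇒ total 46.
Compare {B}: total 55.
Compare {A}: total 56.
No size-1 selection does better; minimum is 46.

46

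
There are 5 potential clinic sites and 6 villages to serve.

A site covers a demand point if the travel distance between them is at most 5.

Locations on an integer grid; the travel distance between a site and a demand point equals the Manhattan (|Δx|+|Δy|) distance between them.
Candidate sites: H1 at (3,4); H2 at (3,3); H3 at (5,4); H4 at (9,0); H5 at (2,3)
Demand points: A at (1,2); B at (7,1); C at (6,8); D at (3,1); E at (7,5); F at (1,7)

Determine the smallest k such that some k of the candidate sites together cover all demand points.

2

Coverage sets (demand points within 5 of each site):
  H1: {A, D, E, F}
  H2: {A, D}
  H3: {B, C, D, E}
  H4: {B}
  H5: {A, D, F}
No single site covers all 6 demand points.
But {H1, H3} covers everything, so the minimum is 2.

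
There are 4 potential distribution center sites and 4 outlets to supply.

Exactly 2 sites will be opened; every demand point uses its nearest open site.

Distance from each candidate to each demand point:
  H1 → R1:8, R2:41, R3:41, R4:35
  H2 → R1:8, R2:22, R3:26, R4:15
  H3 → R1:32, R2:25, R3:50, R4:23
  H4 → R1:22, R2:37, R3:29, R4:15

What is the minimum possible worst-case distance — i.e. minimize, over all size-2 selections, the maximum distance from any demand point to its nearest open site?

Open {H1, H2}.
  Farthest demand point is R3 at distance 26 (to H2); all others are ≤ 26.
With {H2, H3} the worst case is 26.
With {H2, H4} the worst case is 26.
No size-2 selection achieves below 26.

26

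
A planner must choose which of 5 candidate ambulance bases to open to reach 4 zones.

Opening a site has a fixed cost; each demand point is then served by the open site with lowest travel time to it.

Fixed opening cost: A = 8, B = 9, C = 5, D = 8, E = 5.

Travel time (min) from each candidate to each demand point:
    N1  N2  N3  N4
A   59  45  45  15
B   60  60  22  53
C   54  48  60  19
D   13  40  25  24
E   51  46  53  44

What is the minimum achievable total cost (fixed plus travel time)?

109

Open {A, D}: assign each demand point to its cheapest open site.
  N1→D 13, N2→D 40, N3→D 25, N4→A 15
  travel time 93, fixed 16 → total 109.
Compare {D}: travel time 102 + fixed 8 = 110.
Compare {C, D}: travel time 97 + fixed 13 = 110.
Compare {A, C, D}: travel time 93 + fixed 21 = 114.
All other subsets cost ≥ 110. Minimum total cost: 109.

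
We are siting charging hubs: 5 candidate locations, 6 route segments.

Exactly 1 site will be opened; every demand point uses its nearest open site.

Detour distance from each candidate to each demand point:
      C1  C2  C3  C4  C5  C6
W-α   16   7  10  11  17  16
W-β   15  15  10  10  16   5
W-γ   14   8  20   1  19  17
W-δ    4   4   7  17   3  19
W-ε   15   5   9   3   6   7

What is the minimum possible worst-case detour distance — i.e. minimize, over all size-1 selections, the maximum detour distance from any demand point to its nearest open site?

15

Open {W-ε}.
  Farthest demand point is C1 at detour distance 15 (to W-ε); all others are ≤ 15.
With {W-β} the worst case is 16.
With {W-α} the worst case is 17.
No size-1 selection achieves below 15.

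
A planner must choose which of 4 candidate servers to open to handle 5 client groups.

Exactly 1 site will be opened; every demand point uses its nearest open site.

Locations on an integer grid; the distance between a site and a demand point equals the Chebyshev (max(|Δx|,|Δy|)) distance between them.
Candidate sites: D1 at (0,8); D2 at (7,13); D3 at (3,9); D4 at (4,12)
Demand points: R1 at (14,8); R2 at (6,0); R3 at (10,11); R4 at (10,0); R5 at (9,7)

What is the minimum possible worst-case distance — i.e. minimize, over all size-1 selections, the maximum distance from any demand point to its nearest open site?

11

Open {D3}.
  Farthest demand point is R1 at distance 11 (to D3); all others are ≤ 11.
With {D4} the worst case is 12.
With {D2} the worst case is 13.
No size-1 selection achieves below 11.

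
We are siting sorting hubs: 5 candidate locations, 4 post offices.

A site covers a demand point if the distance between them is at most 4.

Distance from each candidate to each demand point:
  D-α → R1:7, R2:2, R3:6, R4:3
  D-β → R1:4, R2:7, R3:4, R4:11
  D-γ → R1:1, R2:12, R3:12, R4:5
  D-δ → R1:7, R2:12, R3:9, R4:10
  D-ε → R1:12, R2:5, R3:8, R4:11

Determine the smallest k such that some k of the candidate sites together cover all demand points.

Coverage sets (demand points within 4 of each site):
  D-α: {R2, R4}
  D-β: {R1, R3}
  D-γ: {R1}
  D-δ: {}
  D-ε: {}
No single site covers all 4 demand points.
But {D-α, D-β} covers everything, so the minimum is 2.

2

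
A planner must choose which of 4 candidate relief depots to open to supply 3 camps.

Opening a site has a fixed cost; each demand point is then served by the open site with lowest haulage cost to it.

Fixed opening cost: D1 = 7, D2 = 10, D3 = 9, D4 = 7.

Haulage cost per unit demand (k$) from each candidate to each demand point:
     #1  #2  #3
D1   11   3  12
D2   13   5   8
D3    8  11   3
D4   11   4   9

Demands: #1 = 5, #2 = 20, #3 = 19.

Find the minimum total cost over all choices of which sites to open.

173

Open {D1, D3}: assign each demand point to its cheapest open site.
  #1→D3 5×8=40, #2→D1 20×3=60, #3→D3 19×3=57
  haulage cost 157, fixed 16 → total 173.
Compare {D1, D3, D4}: haulage cost 157 + fixed 23 = 180.
Compare {D1, D2, D3}: haulage cost 157 + fixed 26 = 183.
Compare {D1, D2, D3, D4}: haulage cost 157 + fixed 33 = 190.
All other subsets cost ≥ 180. Minimum total cost: 173.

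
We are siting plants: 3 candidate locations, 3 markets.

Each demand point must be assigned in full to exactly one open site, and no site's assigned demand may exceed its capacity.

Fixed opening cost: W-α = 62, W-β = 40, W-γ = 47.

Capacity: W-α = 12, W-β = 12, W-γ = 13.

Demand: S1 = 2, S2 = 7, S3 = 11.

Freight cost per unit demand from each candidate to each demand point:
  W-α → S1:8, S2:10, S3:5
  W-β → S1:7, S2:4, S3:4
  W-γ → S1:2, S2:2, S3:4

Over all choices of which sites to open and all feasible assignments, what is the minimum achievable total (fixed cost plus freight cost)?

Open {W-β, W-γ}; cheapest assignment that respects the capacities:
  W-β (cap 12, load 11): S3 — cost 11×4 = 44
  W-γ (cap 13, load 9): S1, S2 — cost 2×2 + 7×2 = 18
  Shipping 62, fixed 87 → total 149.
  Any other capacity-feasible assignment to {W-β, W-γ} ships for at least 62.
Compare {W-α, W-γ}: its best feasible assignment gives total 182.
Compare {W-α, W-β}: its best feasible assignment gives total 199.
Every other set of open sites that can feasibly serve all demand totals ≥ 182 even under its best assignment. Minimum: 149.

149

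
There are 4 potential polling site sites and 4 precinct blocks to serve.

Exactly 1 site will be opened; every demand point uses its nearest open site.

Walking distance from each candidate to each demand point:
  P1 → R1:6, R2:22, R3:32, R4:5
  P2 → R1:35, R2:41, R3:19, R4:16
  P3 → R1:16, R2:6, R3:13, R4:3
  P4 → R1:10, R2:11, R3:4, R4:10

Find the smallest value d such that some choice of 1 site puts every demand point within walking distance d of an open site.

11

Open {P4}.
  Farthest demand point is R2 at walking distance 11 (to P4); all others are ≤ 11.
With {P3} the worst case is 16.
With {P1} the worst case is 32.
No size-1 selection achieves below 11.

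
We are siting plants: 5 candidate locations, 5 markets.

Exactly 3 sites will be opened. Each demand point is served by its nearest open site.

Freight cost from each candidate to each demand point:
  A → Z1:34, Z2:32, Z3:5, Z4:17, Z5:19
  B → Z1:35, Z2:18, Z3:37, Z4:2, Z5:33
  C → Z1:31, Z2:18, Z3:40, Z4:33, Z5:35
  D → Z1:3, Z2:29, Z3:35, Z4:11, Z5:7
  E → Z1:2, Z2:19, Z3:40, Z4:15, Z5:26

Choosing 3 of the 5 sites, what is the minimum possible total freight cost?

35

Open {A, B, D}.
  Z1→D 3, Z2→B 18, Z3→A 5, Z4→B 2, Z5→D 7  ⇒ total 35.
Compare {A, C, D}: total 44.
Compare {A, D, E}: total 44.
No size-3 selection does better; minimum is 35.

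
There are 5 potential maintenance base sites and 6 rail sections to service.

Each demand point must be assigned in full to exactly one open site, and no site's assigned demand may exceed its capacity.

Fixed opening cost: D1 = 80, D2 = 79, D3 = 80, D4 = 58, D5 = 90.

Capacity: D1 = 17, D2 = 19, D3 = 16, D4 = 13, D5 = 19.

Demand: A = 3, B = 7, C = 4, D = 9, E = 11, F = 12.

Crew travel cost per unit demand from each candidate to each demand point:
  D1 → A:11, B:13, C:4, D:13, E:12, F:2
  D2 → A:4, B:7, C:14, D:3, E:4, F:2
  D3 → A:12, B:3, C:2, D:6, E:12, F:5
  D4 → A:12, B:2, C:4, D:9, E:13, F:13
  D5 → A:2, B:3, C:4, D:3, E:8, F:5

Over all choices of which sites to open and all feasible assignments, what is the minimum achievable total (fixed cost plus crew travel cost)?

387

Open {D1, D2, D5}; cheapest assignment that respects the capacities:
  D1 (cap 17, load 16): C, F — cost 4×4 + 12×2 = 40
  D2 (cap 19, load 11): E — cost 11×4 = 44
  D5 (cap 19, load 19): A, B, D — cost 3×2 + 7×3 + 9×3 = 54
  Shipping 138, fixed 249 → total 387.
  Any other capacity-feasible assignment to {D1, D2, D5} ships for at least 138.
Compare {D1, D2, D3}: its best feasible assignment gives total 410.
Compare {D2, D3, D5}: its best feasible assignment gives total 415.
Every other set of open sites that can feasibly serve all demand totals ≥ 410 even under its best assignment. Minimum: 387.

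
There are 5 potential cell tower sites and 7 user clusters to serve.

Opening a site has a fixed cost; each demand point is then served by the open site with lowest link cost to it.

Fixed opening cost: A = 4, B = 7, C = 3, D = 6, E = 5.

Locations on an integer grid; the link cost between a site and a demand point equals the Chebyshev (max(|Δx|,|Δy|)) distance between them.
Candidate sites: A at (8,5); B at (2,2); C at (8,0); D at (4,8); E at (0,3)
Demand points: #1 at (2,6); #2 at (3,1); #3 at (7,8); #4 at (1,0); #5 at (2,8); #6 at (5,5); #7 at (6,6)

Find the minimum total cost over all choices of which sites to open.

28

Open {B, D}: assign each demand point to its cheapest open site.
  #1→D 2, #2→B 1, #3→D 3, #4→B 2, #5→D 2, #6→B 3, #7→D 2
  link cost 15, fixed 13 → total 28.
Compare {D, E}: link cost 18 + fixed 11 = 29.
Compare {A, E}: link cost 22 + fixed 9 = 31.
Compare {B, C, D}: link cost 15 + fixed 16 = 31.
All other subsets cost ≥ 29. Minimum total cost: 28.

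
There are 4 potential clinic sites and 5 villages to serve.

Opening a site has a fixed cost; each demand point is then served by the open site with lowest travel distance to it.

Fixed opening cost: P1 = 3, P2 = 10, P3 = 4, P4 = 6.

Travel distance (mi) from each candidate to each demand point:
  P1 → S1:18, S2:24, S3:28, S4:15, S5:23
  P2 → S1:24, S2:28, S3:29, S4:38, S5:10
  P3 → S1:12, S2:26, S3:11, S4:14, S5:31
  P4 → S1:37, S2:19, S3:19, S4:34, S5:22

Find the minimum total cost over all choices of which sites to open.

86

Open {P2, P3, P4}: assign each demand point to its cheapest open site.
  S1→P3 12, S2→P4 19, S3→P3 11, S4→P3 14, S5→P2 10
  travel distance 66, fixed 20 → total 86.
Compare {P2, P3}: travel distance 73 + fixed 14 = 87.
Compare {P3, P4}: travel distance 78 + fixed 10 = 88.
Compare {P1, P2, P3}: travel distance 71 + fixed 17 = 88.
All other subsets cost ≥ 87. Minimum total cost: 86.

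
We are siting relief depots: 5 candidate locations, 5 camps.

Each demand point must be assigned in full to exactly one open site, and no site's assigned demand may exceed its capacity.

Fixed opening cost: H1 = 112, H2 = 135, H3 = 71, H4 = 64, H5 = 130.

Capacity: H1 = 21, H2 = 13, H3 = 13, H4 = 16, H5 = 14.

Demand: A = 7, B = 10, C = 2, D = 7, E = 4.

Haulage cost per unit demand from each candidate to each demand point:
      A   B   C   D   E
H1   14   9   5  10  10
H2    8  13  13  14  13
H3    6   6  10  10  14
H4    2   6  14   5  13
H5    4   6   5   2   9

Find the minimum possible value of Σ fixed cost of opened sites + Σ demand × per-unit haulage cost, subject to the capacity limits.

365

Open {H1, H4}; cheapest assignment that respects the capacities:
  H1 (cap 21, load 16): B, C, E — cost 10×9 + 2×5 + 4×10 = 140
  H4 (cap 16, load 14): A, D — cost 7×2 + 7×5 = 49
  Shipping 189, fixed 176 → total 365.
  Any other capacity-feasible assignment to {H1, H4} ships for at least 189.
Compare {H4, H5}: its best feasible assignment gives total 367.
Compare {H3, H4, H5}: its best feasible assignment gives total 399.
Every other set of open sites that can feasibly serve all demand totals ≥ 367 even under its best assignment. Minimum: 365.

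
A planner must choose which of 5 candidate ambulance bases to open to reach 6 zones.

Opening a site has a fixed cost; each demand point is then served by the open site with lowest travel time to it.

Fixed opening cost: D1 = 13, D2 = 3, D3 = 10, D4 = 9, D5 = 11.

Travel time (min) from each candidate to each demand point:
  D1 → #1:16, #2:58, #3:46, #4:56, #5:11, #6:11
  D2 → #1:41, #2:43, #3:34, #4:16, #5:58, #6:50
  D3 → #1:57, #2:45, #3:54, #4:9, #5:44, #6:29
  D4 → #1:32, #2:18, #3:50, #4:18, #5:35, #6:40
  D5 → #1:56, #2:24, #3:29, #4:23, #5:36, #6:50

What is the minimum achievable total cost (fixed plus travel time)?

Open {D1, D2, D4}: assign each demand point to its cheapest open site.
  #1→D1 16, #2→D4 18, #3→D2 34, #4→D2 16, #5→D1 11, #6→D1 11
  travel time 106, fixed 25 → total 131.
Compare {D1, D2, D5}: travel time 107 + fixed 27 = 134.
Compare {D1, D3, D5}: travel time 100 + fixed 34 = 134.
Compare {D1, D2, D3, D4}: travel time 99 + fixed 35 = 134.
All other subsets cost ≥ 134. Minimum total cost: 131.

131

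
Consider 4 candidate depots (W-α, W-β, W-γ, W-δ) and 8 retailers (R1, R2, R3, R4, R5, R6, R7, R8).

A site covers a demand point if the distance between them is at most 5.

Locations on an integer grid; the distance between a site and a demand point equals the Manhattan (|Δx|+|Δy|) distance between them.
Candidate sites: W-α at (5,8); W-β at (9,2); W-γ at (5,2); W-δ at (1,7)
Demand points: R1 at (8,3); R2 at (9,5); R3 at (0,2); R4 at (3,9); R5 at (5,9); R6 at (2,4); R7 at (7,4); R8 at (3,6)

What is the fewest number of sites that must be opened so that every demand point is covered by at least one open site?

3

Coverage sets (demand points within 5 of each site):
  W-α: {R4, R5, R8}
  W-β: {R1, R2, R7}
  W-γ: {R1, R3, R6, R7}
  W-δ: {R4, R6, R8}
No 2 sites suffice: every size-2 union leaves at least one demand point uncovered.
But {W-α, W-β, W-γ} covers everything, so the minimum is 3.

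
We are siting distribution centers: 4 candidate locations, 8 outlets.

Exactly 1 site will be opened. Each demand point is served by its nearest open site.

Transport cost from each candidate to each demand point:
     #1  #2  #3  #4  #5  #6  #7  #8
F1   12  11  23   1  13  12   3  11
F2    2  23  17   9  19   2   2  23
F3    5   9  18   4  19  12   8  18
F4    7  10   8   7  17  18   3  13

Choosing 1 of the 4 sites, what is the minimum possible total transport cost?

Open {F4}.
  #1→F4 7, #2→F4 10, #3→F4 8, #4→F4 7, #5→F4 17, #6→F4 18, #7→F4 3, #8→F4 13  ⇒ total 83.
Compare {F1}: total 86.
Compare {F3}: total 93.
No size-1 selection does better; minimum is 83.

83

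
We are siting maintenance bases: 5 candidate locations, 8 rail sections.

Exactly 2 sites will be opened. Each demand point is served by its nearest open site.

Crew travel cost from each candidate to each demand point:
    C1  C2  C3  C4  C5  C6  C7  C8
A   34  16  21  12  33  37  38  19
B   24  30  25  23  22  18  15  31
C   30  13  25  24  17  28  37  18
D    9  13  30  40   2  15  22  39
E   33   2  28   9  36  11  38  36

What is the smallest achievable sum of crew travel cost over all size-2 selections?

113

Open {A, D}.
  C1→D 9, C2→D 13, C3→A 21, C4→A 12, C5→D 2, C6→D 15, C7→D 22, C8→A 19  ⇒ total 113.
Compare {D, E}: total 119.
Compare {C, D}: total 128.
No size-2 selection does better; minimum is 113.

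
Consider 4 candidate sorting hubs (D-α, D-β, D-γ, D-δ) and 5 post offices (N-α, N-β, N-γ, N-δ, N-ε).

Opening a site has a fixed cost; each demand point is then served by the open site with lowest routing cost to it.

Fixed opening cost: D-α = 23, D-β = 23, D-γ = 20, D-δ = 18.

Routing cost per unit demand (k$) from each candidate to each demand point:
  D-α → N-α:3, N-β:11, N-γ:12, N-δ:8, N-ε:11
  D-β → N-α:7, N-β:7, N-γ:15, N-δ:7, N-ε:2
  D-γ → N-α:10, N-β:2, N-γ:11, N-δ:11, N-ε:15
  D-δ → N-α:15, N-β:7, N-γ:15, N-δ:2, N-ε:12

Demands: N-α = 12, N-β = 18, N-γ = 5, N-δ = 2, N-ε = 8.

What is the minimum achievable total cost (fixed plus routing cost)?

223

Open {D-α, D-β, D-γ}: assign each demand point to its cheapest open site.
  N-α→D-α 12×3=36, N-β→D-γ 18×2=36, N-γ→D-γ 5×11=55, N-δ→D-β 2×7=14, N-ε→D-β 8×2=16
  routing cost 157, fixed 66 → total 223.
Compare {D-α, D-β, D-γ, D-δ}: routing cost 147 + fixed 84 = 231.
Compare {D-β, D-γ}: routing cost 205 + fixed 43 = 248.
Compare {D-β, D-γ, D-δ}: routing cost 195 + fixed 61 = 256.
All other subsets cost ≥ 231. Minimum total cost: 223.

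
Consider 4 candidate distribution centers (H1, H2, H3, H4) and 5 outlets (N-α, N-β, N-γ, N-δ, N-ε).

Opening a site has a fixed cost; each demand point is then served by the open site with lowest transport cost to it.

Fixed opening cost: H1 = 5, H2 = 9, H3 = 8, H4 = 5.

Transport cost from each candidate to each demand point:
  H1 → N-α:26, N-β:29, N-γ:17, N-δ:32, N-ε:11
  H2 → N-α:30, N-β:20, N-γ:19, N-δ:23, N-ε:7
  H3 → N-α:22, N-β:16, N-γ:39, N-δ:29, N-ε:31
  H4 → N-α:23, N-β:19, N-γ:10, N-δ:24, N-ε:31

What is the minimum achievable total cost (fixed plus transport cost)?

96

Open {H2, H4}: assign each demand point to its cheapest open site.
  N-α→H4 23, N-β→H4 19, N-γ→H4 10, N-δ→H2 23, N-ε→H2 7
  transport cost 82, fixed 14 → total 96.
Compare {H1, H4}: transport cost 87 + fixed 10 = 97.
Compare {H2, H3, H4}: transport cost 78 + fixed 22 = 100.
Compare {H1, H2, H4}: transport cost 82 + fixed 19 = 101.
All other subsets cost ≥ 97. Minimum total cost: 96.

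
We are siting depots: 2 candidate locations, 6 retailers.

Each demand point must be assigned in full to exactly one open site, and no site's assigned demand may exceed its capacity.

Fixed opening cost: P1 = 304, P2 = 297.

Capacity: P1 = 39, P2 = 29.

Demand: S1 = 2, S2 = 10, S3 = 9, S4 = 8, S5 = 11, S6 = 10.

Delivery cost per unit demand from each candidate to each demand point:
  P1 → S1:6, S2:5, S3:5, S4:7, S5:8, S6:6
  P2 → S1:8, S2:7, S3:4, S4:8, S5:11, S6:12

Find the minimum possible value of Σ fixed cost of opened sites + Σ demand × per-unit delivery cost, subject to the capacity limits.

Open {P1, P2}; cheapest assignment that respects the capacities:
  P1 (cap 39, load 39): S2, S4, S5, S6 — cost 10×5 + 8×7 + 11×8 + 10×6 = 254
  P2 (cap 29, load 11): S1, S3 — cost 2×8 + 9×4 = 52
  Shipping 306, fixed 601 → total 907.
  Any other capacity-feasible assignment to {P1, P2} ships for at least 306.
Total demand is 50 and no other set of sites has combined capacity ≥ 50, so {P1, P2} is the only feasible choice of open sites. Minimum: 907.

907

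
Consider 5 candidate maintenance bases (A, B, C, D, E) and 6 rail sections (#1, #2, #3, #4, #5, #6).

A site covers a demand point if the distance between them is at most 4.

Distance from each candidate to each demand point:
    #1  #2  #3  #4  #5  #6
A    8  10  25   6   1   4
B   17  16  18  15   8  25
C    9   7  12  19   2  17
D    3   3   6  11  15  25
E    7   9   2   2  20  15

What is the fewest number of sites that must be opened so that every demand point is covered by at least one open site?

3

Coverage sets (demand points within 4 of each site):
  A: {#5, #6}
  B: {}
  C: {#5}
  D: {#1, #2}
  E: {#3, #4}
No 2 sites suffice: every size-2 union leaves at least one demand point uncovered.
But {A, D, E} covers everything, so the minimum is 3.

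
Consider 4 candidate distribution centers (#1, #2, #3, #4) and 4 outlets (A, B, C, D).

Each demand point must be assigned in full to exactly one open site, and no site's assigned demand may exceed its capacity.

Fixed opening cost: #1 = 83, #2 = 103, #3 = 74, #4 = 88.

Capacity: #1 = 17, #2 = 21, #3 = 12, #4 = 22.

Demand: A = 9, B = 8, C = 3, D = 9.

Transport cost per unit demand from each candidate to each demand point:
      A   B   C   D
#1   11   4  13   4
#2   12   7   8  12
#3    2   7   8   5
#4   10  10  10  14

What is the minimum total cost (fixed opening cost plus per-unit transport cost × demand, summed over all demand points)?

Open {#1, #3}; cheapest assignment that respects the capacities:
  #1 (cap 17, load 17): B, D — cost 8×4 + 9×4 = 68
  #3 (cap 12, load 12): A, C — cost 9×2 + 3×8 = 42
  Shipping 110, fixed 157 → total 267.
  Any other capacity-feasible assignment to {#1, #3} ships for at least 110.
Compare {#1, #3, #4}: its best feasible assignment gives total 355.
Compare {#1, #4}: its best feasible assignment gives total 359.
Every other set of open sites that can feasibly serve all demand totals ≥ 355 even under its best assignment. Minimum: 267.

267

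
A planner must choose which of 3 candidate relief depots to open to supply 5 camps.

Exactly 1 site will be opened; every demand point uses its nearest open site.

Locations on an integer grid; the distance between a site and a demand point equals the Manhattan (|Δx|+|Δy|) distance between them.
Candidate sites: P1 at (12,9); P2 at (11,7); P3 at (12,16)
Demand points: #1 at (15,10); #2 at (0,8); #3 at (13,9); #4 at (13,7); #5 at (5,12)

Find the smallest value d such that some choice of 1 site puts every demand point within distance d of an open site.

12

Open {P2}.
  Farthest demand point is #2 at distance 12 (to P2); all others are ≤ 12.
With {P1} the worst case is 13.
With {P3} the worst case is 20.
No size-1 selection achieves below 12.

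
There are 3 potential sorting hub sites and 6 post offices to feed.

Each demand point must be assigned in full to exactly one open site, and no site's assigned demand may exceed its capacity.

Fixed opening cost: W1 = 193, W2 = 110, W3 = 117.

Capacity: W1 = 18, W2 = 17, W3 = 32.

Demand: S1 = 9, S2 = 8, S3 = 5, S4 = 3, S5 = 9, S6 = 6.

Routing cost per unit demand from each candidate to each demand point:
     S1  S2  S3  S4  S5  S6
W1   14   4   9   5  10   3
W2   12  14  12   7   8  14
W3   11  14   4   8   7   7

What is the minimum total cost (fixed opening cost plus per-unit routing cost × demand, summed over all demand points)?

557

Open {W1, W3}; cheapest assignment that respects the capacities:
  W1 (cap 18, load 17): S2, S4, S6 — cost 8×4 + 3×5 + 6×3 = 65
  W3 (cap 32, load 23): S1, S3, S5 — cost 9×11 + 5×4 + 9×7 = 182
  Shipping 247, fixed 310 → total 557.
  Any other capacity-feasible assignment to {W1, W3} ships for at least 247.
Compare {W2, W3}: its best feasible assignment gives total 584.
Compare {W1, W2, W3}: its best feasible assignment gives total 667.
Every other set of open sites that can feasibly serve all demand totals ≥ 584 even under its best assignment. Minimum: 557.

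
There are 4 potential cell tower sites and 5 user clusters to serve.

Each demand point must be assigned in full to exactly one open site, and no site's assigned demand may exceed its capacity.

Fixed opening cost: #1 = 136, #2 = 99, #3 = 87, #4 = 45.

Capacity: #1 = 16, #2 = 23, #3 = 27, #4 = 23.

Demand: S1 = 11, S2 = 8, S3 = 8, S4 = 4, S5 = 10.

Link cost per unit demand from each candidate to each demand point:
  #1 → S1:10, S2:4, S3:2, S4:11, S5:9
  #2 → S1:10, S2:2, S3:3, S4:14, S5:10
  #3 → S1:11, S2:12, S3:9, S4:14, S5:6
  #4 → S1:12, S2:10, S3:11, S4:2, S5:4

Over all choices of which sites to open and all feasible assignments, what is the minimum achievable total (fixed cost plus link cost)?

Open {#2, #4}; cheapest assignment that respects the capacities:
  #2 (cap 23, load 19): S1, S2 — cost 11×10 + 8×2 = 126
  #4 (cap 23, load 22): S3, S4, S5 — cost 8×11 + 4×2 + 10×4 = 136
  Shipping 262, fixed 144 → total 406.
  Any other capacity-feasible assignment to {#2, #4} ships for at least 262.
Compare {#2, #3, #4}: its best feasible assignment gives total 440.
Compare {#3, #4}: its best feasible assignment gives total 453.
Every other set of open sites that can feasibly serve all demand totals ≥ 440 even under its best assignment. Minimum: 406.

406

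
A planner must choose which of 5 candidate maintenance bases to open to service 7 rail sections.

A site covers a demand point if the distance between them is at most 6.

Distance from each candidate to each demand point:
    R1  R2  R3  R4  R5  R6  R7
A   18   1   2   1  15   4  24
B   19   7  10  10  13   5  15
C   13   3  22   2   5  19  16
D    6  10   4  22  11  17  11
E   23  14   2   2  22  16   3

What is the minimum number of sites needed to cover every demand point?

Coverage sets (demand points within 6 of each site):
  A: {R2, R3, R4, R6}
  B: {R6}
  C: {R2, R4, R5}
  D: {R1, R3}
  E: {R3, R4, R7}
No 3 sites suffice: every size-3 union leaves at least one demand point uncovered.
But {A, C, D, E} covers everything, so the minimum is 4.

4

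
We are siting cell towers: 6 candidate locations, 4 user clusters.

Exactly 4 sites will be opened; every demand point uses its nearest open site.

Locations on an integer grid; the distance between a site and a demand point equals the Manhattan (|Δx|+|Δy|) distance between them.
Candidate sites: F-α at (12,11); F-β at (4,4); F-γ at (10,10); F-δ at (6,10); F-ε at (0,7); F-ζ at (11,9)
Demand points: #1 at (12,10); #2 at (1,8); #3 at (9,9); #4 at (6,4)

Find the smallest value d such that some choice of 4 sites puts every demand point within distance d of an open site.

Open {F-α, F-β, F-γ, F-ε}.
  Farthest demand point is #2 at distance 2 (to F-ε); all others are ≤ 2.
With {F-α, F-β, F-ε, F-ζ} the worst case is 2.
With {F-β, F-γ, F-δ, F-ε} the worst case is 2.
No size-4 selection achieves below 2.

2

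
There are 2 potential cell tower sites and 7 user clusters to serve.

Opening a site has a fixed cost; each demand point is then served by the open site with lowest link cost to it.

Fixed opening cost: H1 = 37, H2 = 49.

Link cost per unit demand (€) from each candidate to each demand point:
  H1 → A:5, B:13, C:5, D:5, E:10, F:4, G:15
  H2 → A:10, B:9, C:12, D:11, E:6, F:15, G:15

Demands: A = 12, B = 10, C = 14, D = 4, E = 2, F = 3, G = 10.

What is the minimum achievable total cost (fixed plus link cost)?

Open {H1}: assign each demand point to its cheapest open site.
  A→H1 12×5=60, B→H1 10×13=130, C→H1 14×5=70, D→H1 4×5=20, E→H1 2×10=20, F→H1 3×4=12, G→H1 10×15=150
  link cost 462, fixed 37 → total 499.
Compare {H1, H2}: link cost 414 + fixed 86 = 500.
Compare {H2}: link cost 629 + fixed 49 = 678.

499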